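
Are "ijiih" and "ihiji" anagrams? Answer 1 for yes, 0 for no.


Strings: "ijiih", "ihiji"
Sorted first:  hiiij
Sorted second: hiiij
Sorted forms match => anagrams

1


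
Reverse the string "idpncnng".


Input: idpncnng
Reading characters right to left:
  Position 7: 'g'
  Position 6: 'n'
  Position 5: 'n'
  Position 4: 'c'
  Position 3: 'n'
  Position 2: 'p'
  Position 1: 'd'
  Position 0: 'i'
Reversed: gnncnpdi

gnncnpdi


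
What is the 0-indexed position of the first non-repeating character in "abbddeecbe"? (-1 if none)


Input: abbddeecbe
Character frequencies:
  'a': 1
  'b': 3
  'c': 1
  'd': 2
  'e': 3
Scanning left to right for freq == 1:
  Position 0 ('a'): unique! => answer = 0

0


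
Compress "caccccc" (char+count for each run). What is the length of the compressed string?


Input: caccccc
Runs:
  'c' x 1 => "c1"
  'a' x 1 => "a1"
  'c' x 5 => "c5"
Compressed: "c1a1c5"
Compressed length: 6

6


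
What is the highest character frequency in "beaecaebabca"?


Input: beaecaebabca
Character counts:
  'a': 4
  'b': 3
  'c': 2
  'e': 3
Maximum frequency: 4

4


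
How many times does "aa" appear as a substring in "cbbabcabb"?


Searching for "aa" in "cbbabcabb"
Scanning each position:
  Position 0: "cb" => no
  Position 1: "bb" => no
  Position 2: "ba" => no
  Position 3: "ab" => no
  Position 4: "bc" => no
  Position 5: "ca" => no
  Position 6: "ab" => no
  Position 7: "bb" => no
Total occurrences: 0

0


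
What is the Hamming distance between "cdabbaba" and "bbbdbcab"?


Comparing "cdabbaba" and "bbbdbcab" position by position:
  Position 0: 'c' vs 'b' => differ
  Position 1: 'd' vs 'b' => differ
  Position 2: 'a' vs 'b' => differ
  Position 3: 'b' vs 'd' => differ
  Position 4: 'b' vs 'b' => same
  Position 5: 'a' vs 'c' => differ
  Position 6: 'b' vs 'a' => differ
  Position 7: 'a' vs 'b' => differ
Total differences (Hamming distance): 7

7


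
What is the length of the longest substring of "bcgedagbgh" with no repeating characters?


Input: "bcgedagbgh"
Sliding window (track last position of each char):
  Position 0 ('b'): window [0,0] length 1 -- new best
  Position 1 ('c'): window [0,1] length 2 -- new best
  Position 2 ('g'): window [0,2] length 3 -- new best
  Position 3 ('e'): window [0,3] length 4 -- new best
  Position 4 ('d'): window [0,4] length 5 -- new best
  Position 5 ('a'): window [0,5] length 6 -- new best
  Position 6 ('g'): repeat (last at 2), move window start to 3
  Position 6 ('g'): window [3,6] length 4
  Position 7 ('b'): window [3,7] length 5
  Position 8 ('g'): repeat (last at 6), move window start to 7
  Position 8 ('g'): window [7,8] length 2
  Position 9 ('h'): window [7,9] length 3
Longest substring with no repeats: "bcgeda" with length 6

6


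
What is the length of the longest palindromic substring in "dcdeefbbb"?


Input: "dcdeefbbb"
Checking substrings for palindromes:
  [0:3] "dcd" (len 3) => palindrome
  [6:9] "bbb" (len 3) => palindrome
  [3:5] "ee" (len 2) => palindrome
  [6:8] "bb" (len 2) => palindrome
  [7:9] "bb" (len 2) => palindrome
Longest palindromic substring: "dcd" with length 3

3


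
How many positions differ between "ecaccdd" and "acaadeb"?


Comparing "ecaccdd" and "acaadeb" position by position:
  Position 0: 'e' vs 'a' => DIFFER
  Position 1: 'c' vs 'c' => same
  Position 2: 'a' vs 'a' => same
  Position 3: 'c' vs 'a' => DIFFER
  Position 4: 'c' vs 'd' => DIFFER
  Position 5: 'd' vs 'e' => DIFFER
  Position 6: 'd' vs 'b' => DIFFER
Positions that differ: 5

5


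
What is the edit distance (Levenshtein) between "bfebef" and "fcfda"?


Computing edit distance: "bfebef" -> "fcfda"
DP table:
           f    c    f    d    a
      0    1    2    3    4    5
  b   1    1    2    3    4    5
  f   2    1    2    2    3    4
  e   3    2    2    3    3    4
  b   4    3    3    3    4    4
  e   5    4    4    4    4    5
  f   6    5    5    4    5    5
Edit distance = dp[6][5] = 5

5


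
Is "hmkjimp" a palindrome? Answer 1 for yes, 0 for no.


Input: hmkjimp
Reversed: pmijkmh
  Compare pos 0 ('h') with pos 6 ('p'): MISMATCH
  Compare pos 1 ('m') with pos 5 ('m'): match
  Compare pos 2 ('k') with pos 4 ('i'): MISMATCH
Result: not a palindrome

0


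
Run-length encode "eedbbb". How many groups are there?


Input: eedbbb
Scanning for consecutive runs:
  Group 1: 'e' x 2 (positions 0-1)
  Group 2: 'd' x 1 (positions 2-2)
  Group 3: 'b' x 3 (positions 3-5)
Total groups: 3

3


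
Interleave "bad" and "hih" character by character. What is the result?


Interleaving "bad" and "hih":
  Position 0: 'b' from first, 'h' from second => "bh"
  Position 1: 'a' from first, 'i' from second => "ai"
  Position 2: 'd' from first, 'h' from second => "dh"
Result: bhaidh

bhaidh


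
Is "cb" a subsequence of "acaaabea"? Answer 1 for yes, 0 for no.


Check if "cb" is a subsequence of "acaaabea"
Greedy scan:
  Position 0 ('a'): no match needed
  Position 1 ('c'): matches sub[0] = 'c'
  Position 2 ('a'): no match needed
  Position 3 ('a'): no match needed
  Position 4 ('a'): no match needed
  Position 5 ('b'): matches sub[1] = 'b'
  Position 6 ('e'): no match needed
  Position 7 ('a'): no match needed
All 2 characters matched => is a subsequence

1


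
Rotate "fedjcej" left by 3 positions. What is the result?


Input: "fedjcej", rotate left by 3
First 3 characters: "fed"
Remaining characters: "jcej"
Concatenate remaining + first: "jcej" + "fed" = "jcejfed"

jcejfed


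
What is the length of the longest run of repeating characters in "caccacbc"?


Input: "caccacbc"
Scanning for longest run:
  Position 1 ('a'): new char, reset run to 1
  Position 2 ('c'): new char, reset run to 1
  Position 3 ('c'): continues run of 'c', length=2
  Position 4 ('a'): new char, reset run to 1
  Position 5 ('c'): new char, reset run to 1
  Position 6 ('b'): new char, reset run to 1
  Position 7 ('c'): new char, reset run to 1
Longest run: 'c' with length 2

2


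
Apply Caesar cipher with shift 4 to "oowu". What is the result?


Caesar cipher: shift "oowu" by 4
  'o' (pos 14) + 4 = pos 18 = 's'
  'o' (pos 14) + 4 = pos 18 = 's'
  'w' (pos 22) + 4 = pos 0 = 'a'
  'u' (pos 20) + 4 = pos 24 = 'y'
Result: ssay

ssay


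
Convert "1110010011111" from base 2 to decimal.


Input: "1110010011111" in base 2
Positional expansion:
  Digit '1' (value 1) x 2^12 = 4096
  Digit '1' (value 1) x 2^11 = 2048
  Digit '1' (value 1) x 2^10 = 1024
  Digit '0' (value 0) x 2^9 = 0
  Digit '0' (value 0) x 2^8 = 0
  Digit '1' (value 1) x 2^7 = 128
  Digit '0' (value 0) x 2^6 = 0
  Digit '0' (value 0) x 2^5 = 0
  Digit '1' (value 1) x 2^4 = 16
  Digit '1' (value 1) x 2^3 = 8
  Digit '1' (value 1) x 2^2 = 4
  Digit '1' (value 1) x 2^1 = 2
  Digit '1' (value 1) x 2^0 = 1
Sum = 7327

7327


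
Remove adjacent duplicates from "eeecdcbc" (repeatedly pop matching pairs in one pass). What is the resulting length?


Input: eeecdcbc
Stack-based adjacent duplicate removal:
  Read 'e': push. Stack: e
  Read 'e': matches stack top 'e' => pop. Stack: (empty)
  Read 'e': push. Stack: e
  Read 'c': push. Stack: ec
  Read 'd': push. Stack: ecd
  Read 'c': push. Stack: ecdc
  Read 'b': push. Stack: ecdcb
  Read 'c': push. Stack: ecdcbc
Final stack: "ecdcbc" (length 6)

6


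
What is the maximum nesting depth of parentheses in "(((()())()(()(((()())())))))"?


Input: "(((()())()(()(((()())())))))"
Tracking depth:
  Position 0 '(': depth becomes 1
  Position 1 '(': depth becomes 2
  Position 2 '(': depth becomes 3
  Position 3 '(': depth becomes 4
  Position 4 ')': depth becomes 3
  Position 5 '(': depth becomes 4
  Position 6 ')': depth becomes 3
  Position 7 ')': depth becomes 2
  Position 8 '(': depth becomes 3
  Position 9 ')': depth becomes 2
  Position 10 '(': depth becomes 3
  Position 11 '(': depth becomes 4
  Position 12 ')': depth becomes 3
  Position 13 '(': depth becomes 4
  Position 14 '(': depth becomes 5
  Position 15 '(': depth becomes 6
  Position 16 '(': depth becomes 7
  Position 17 ')': depth becomes 6
  Position 18 '(': depth becomes 7
  Position 19 ')': depth becomes 6
  Position 20 ')': depth becomes 5
  Position 21 '(': depth becomes 6
  Position 22 ')': depth becomes 5
  Position 23 ')': depth becomes 4
  Position 24 ')': depth becomes 3
  Position 25 ')': depth becomes 2
  Position 26 ')': depth becomes 1
  Position 27 ')': depth becomes 0
Maximum depth reached: 7

7


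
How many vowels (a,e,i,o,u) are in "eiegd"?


Input: eiegd
Checking each character:
  'e' at position 0: vowel (running total: 1)
  'i' at position 1: vowel (running total: 2)
  'e' at position 2: vowel (running total: 3)
  'g' at position 3: consonant
  'd' at position 4: consonant
Total vowels: 3

3


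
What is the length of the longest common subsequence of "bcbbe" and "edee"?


LCS of "bcbbe" and "edee"
DP table:
           e    d    e    e
      0    0    0    0    0
  b   0    0    0    0    0
  c   0    0    0    0    0
  b   0    0    0    0    0
  b   0    0    0    0    0
  e   0    1    1    1    1
LCS length = dp[5][4] = 1

1


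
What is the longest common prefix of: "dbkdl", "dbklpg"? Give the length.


Words: dbkdl, dbklpg
  Position 0: all 'd' => match
  Position 1: all 'b' => match
  Position 2: all 'k' => match
  Position 3: ('d', 'l') => mismatch, stop
LCP = "dbk" (length 3)

3


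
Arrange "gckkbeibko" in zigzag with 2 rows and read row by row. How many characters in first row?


Zigzag "gckkbeibko" into 2 rows:
Placing characters:
  'g' => row 0
  'c' => row 1
  'k' => row 0
  'k' => row 1
  'b' => row 0
  'e' => row 1
  'i' => row 0
  'b' => row 1
  'k' => row 0
  'o' => row 1
Rows:
  Row 0: "gkbik"
  Row 1: "ckebo"
First row length: 5

5


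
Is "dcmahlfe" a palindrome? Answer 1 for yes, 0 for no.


Input: dcmahlfe
Reversed: eflhamcd
  Compare pos 0 ('d') with pos 7 ('e'): MISMATCH
  Compare pos 1 ('c') with pos 6 ('f'): MISMATCH
  Compare pos 2 ('m') with pos 5 ('l'): MISMATCH
  Compare pos 3 ('a') with pos 4 ('h'): MISMATCH
Result: not a palindrome

0


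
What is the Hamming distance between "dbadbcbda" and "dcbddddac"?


Comparing "dbadbcbda" and "dcbddddac" position by position:
  Position 0: 'd' vs 'd' => same
  Position 1: 'b' vs 'c' => differ
  Position 2: 'a' vs 'b' => differ
  Position 3: 'd' vs 'd' => same
  Position 4: 'b' vs 'd' => differ
  Position 5: 'c' vs 'd' => differ
  Position 6: 'b' vs 'd' => differ
  Position 7: 'd' vs 'a' => differ
  Position 8: 'a' vs 'c' => differ
Total differences (Hamming distance): 7

7


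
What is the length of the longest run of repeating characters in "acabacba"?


Input: "acabacba"
Scanning for longest run:
  Position 1 ('c'): new char, reset run to 1
  Position 2 ('a'): new char, reset run to 1
  Position 3 ('b'): new char, reset run to 1
  Position 4 ('a'): new char, reset run to 1
  Position 5 ('c'): new char, reset run to 1
  Position 6 ('b'): new char, reset run to 1
  Position 7 ('a'): new char, reset run to 1
Longest run: 'a' with length 1

1


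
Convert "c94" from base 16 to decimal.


Input: "c94" in base 16
Positional expansion:
  Digit 'c' (value 12) x 16^2 = 3072
  Digit '9' (value 9) x 16^1 = 144
  Digit '4' (value 4) x 16^0 = 4
Sum = 3220

3220


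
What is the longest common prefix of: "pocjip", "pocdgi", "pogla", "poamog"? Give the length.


Words: pocjip, pocdgi, pogla, poamog
  Position 0: all 'p' => match
  Position 1: all 'o' => match
  Position 2: ('c', 'c', 'g', 'a') => mismatch, stop
LCP = "po" (length 2)

2


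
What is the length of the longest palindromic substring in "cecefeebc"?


Input: "cecefeebc"
Checking substrings for palindromes:
  [0:3] "cec" (len 3) => palindrome
  [1:4] "ece" (len 3) => palindrome
  [3:6] "efe" (len 3) => palindrome
  [5:7] "ee" (len 2) => palindrome
Longest palindromic substring: "cec" with length 3

3


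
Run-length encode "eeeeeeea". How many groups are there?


Input: eeeeeeea
Scanning for consecutive runs:
  Group 1: 'e' x 7 (positions 0-6)
  Group 2: 'a' x 1 (positions 7-7)
Total groups: 2

2


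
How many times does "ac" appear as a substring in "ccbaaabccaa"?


Searching for "ac" in "ccbaaabccaa"
Scanning each position:
  Position 0: "cc" => no
  Position 1: "cb" => no
  Position 2: "ba" => no
  Position 3: "aa" => no
  Position 4: "aa" => no
  Position 5: "ab" => no
  Position 6: "bc" => no
  Position 7: "cc" => no
  Position 8: "ca" => no
  Position 9: "aa" => no
Total occurrences: 0

0


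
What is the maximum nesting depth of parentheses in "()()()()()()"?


Input: "()()()()()()"
Tracking depth:
  Position 0 '(': depth becomes 1
  Position 1 ')': depth becomes 0
  Position 2 '(': depth becomes 1
  Position 3 ')': depth becomes 0
  Position 4 '(': depth becomes 1
  Position 5 ')': depth becomes 0
  Position 6 '(': depth becomes 1
  Position 7 ')': depth becomes 0
  Position 8 '(': depth becomes 1
  Position 9 ')': depth becomes 0
  Position 10 '(': depth becomes 1
  Position 11 ')': depth becomes 0
Maximum depth reached: 1

1


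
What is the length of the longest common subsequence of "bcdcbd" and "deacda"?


LCS of "bcdcbd" and "deacda"
DP table:
           d    e    a    c    d    a
      0    0    0    0    0    0    0
  b   0    0    0    0    0    0    0
  c   0    0    0    0    1    1    1
  d   0    1    1    1    1    2    2
  c   0    1    1    1    2    2    2
  b   0    1    1    1    2    2    2
  d   0    1    1    1    2    3    3
LCS length = dp[6][6] = 3

3


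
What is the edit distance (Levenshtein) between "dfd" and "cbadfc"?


Computing edit distance: "dfd" -> "cbadfc"
DP table:
           c    b    a    d    f    c
      0    1    2    3    4    5    6
  d   1    1    2    3    3    4    5
  f   2    2    2    3    4    3    4
  d   3    3    3    3    3    4    4
Edit distance = dp[3][6] = 4

4


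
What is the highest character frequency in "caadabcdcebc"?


Input: caadabcdcebc
Character counts:
  'a': 3
  'b': 2
  'c': 4
  'd': 2
  'e': 1
Maximum frequency: 4

4


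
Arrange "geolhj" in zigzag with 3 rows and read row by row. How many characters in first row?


Zigzag "geolhj" into 3 rows:
Placing characters:
  'g' => row 0
  'e' => row 1
  'o' => row 2
  'l' => row 1
  'h' => row 0
  'j' => row 1
Rows:
  Row 0: "gh"
  Row 1: "elj"
  Row 2: "o"
First row length: 2

2


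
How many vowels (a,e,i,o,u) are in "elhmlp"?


Input: elhmlp
Checking each character:
  'e' at position 0: vowel (running total: 1)
  'l' at position 1: consonant
  'h' at position 2: consonant
  'm' at position 3: consonant
  'l' at position 4: consonant
  'p' at position 5: consonant
Total vowels: 1

1


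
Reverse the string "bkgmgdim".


Input: bkgmgdim
Reading characters right to left:
  Position 7: 'm'
  Position 6: 'i'
  Position 5: 'd'
  Position 4: 'g'
  Position 3: 'm'
  Position 2: 'g'
  Position 1: 'k'
  Position 0: 'b'
Reversed: midgmgkb

midgmgkb


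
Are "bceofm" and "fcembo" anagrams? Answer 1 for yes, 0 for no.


Strings: "bceofm", "fcembo"
Sorted first:  bcefmo
Sorted second: bcefmo
Sorted forms match => anagrams

1


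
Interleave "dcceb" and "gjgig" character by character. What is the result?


Interleaving "dcceb" and "gjgig":
  Position 0: 'd' from first, 'g' from second => "dg"
  Position 1: 'c' from first, 'j' from second => "cj"
  Position 2: 'c' from first, 'g' from second => "cg"
  Position 3: 'e' from first, 'i' from second => "ei"
  Position 4: 'b' from first, 'g' from second => "bg"
Result: dgcjcgeibg

dgcjcgeibg


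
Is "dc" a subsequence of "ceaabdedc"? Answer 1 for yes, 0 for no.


Check if "dc" is a subsequence of "ceaabdedc"
Greedy scan:
  Position 0 ('c'): no match needed
  Position 1 ('e'): no match needed
  Position 2 ('a'): no match needed
  Position 3 ('a'): no match needed
  Position 4 ('b'): no match needed
  Position 5 ('d'): matches sub[0] = 'd'
  Position 6 ('e'): no match needed
  Position 7 ('d'): no match needed
  Position 8 ('c'): matches sub[1] = 'c'
All 2 characters matched => is a subsequence

1


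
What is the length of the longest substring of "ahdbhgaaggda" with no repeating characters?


Input: "ahdbhgaaggda"
Sliding window (track last position of each char):
  Position 0 ('a'): window [0,0] length 1 -- new best
  Position 1 ('h'): window [0,1] length 2 -- new best
  Position 2 ('d'): window [0,2] length 3 -- new best
  Position 3 ('b'): window [0,3] length 4 -- new best
  Position 4 ('h'): repeat (last at 1), move window start to 2
  Position 4 ('h'): window [2,4] length 3
  Position 5 ('g'): window [2,5] length 4
  Position 6 ('a'): window [2,6] length 5 -- new best
  Position 7 ('a'): repeat (last at 6), move window start to 7
  Position 7 ('a'): window [7,7] length 1
  Position 8 ('g'): window [7,8] length 2
  Position 9 ('g'): repeat (last at 8), move window start to 9
  Position 9 ('g'): window [9,9] length 1
  Position 10 ('d'): window [9,10] length 2
  Position 11 ('a'): window [9,11] length 3
Longest substring with no repeats: "dbhga" with length 5

5


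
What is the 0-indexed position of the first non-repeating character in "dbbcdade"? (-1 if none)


Input: dbbcdade
Character frequencies:
  'a': 1
  'b': 2
  'c': 1
  'd': 3
  'e': 1
Scanning left to right for freq == 1:
  Position 0 ('d'): freq=3, skip
  Position 1 ('b'): freq=2, skip
  Position 2 ('b'): freq=2, skip
  Position 3 ('c'): unique! => answer = 3

3


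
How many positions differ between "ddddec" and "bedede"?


Comparing "ddddec" and "bedede" position by position:
  Position 0: 'd' vs 'b' => DIFFER
  Position 1: 'd' vs 'e' => DIFFER
  Position 2: 'd' vs 'd' => same
  Position 3: 'd' vs 'e' => DIFFER
  Position 4: 'e' vs 'd' => DIFFER
  Position 5: 'c' vs 'e' => DIFFER
Positions that differ: 5

5


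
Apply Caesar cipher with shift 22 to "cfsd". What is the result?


Caesar cipher: shift "cfsd" by 22
  'c' (pos 2) + 22 = pos 24 = 'y'
  'f' (pos 5) + 22 = pos 1 = 'b'
  's' (pos 18) + 22 = pos 14 = 'o'
  'd' (pos 3) + 22 = pos 25 = 'z'
Result: yboz

yboz


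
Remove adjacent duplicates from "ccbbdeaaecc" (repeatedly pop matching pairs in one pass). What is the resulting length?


Input: ccbbdeaaecc
Stack-based adjacent duplicate removal:
  Read 'c': push. Stack: c
  Read 'c': matches stack top 'c' => pop. Stack: (empty)
  Read 'b': push. Stack: b
  Read 'b': matches stack top 'b' => pop. Stack: (empty)
  Read 'd': push. Stack: d
  Read 'e': push. Stack: de
  Read 'a': push. Stack: dea
  Read 'a': matches stack top 'a' => pop. Stack: de
  Read 'e': matches stack top 'e' => pop. Stack: d
  Read 'c': push. Stack: dc
  Read 'c': matches stack top 'c' => pop. Stack: d
Final stack: "d" (length 1)

1


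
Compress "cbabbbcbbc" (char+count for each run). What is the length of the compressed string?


Input: cbabbbcbbc
Runs:
  'c' x 1 => "c1"
  'b' x 1 => "b1"
  'a' x 1 => "a1"
  'b' x 3 => "b3"
  'c' x 1 => "c1"
  'b' x 2 => "b2"
  'c' x 1 => "c1"
Compressed: "c1b1a1b3c1b2c1"
Compressed length: 14

14


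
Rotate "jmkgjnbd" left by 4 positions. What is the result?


Input: "jmkgjnbd", rotate left by 4
First 4 characters: "jmkg"
Remaining characters: "jnbd"
Concatenate remaining + first: "jnbd" + "jmkg" = "jnbdjmkg"

jnbdjmkg


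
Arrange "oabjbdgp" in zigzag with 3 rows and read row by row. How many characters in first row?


Zigzag "oabjbdgp" into 3 rows:
Placing characters:
  'o' => row 0
  'a' => row 1
  'b' => row 2
  'j' => row 1
  'b' => row 0
  'd' => row 1
  'g' => row 2
  'p' => row 1
Rows:
  Row 0: "ob"
  Row 1: "ajdp"
  Row 2: "bg"
First row length: 2

2


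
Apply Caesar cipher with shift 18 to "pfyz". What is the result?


Caesar cipher: shift "pfyz" by 18
  'p' (pos 15) + 18 = pos 7 = 'h'
  'f' (pos 5) + 18 = pos 23 = 'x'
  'y' (pos 24) + 18 = pos 16 = 'q'
  'z' (pos 25) + 18 = pos 17 = 'r'
Result: hxqr

hxqr


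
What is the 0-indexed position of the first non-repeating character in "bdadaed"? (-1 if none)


Input: bdadaed
Character frequencies:
  'a': 2
  'b': 1
  'd': 3
  'e': 1
Scanning left to right for freq == 1:
  Position 0 ('b'): unique! => answer = 0

0


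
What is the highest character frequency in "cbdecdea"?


Input: cbdecdea
Character counts:
  'a': 1
  'b': 1
  'c': 2
  'd': 2
  'e': 2
Maximum frequency: 2

2


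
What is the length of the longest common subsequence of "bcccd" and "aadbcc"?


LCS of "bcccd" and "aadbcc"
DP table:
           a    a    d    b    c    c
      0    0    0    0    0    0    0
  b   0    0    0    0    1    1    1
  c   0    0    0    0    1    2    2
  c   0    0    0    0    1    2    3
  c   0    0    0    0    1    2    3
  d   0    0    0    1    1    2    3
LCS length = dp[5][6] = 3

3


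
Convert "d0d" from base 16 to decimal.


Input: "d0d" in base 16
Positional expansion:
  Digit 'd' (value 13) x 16^2 = 3328
  Digit '0' (value 0) x 16^1 = 0
  Digit 'd' (value 13) x 16^0 = 13
Sum = 3341

3341


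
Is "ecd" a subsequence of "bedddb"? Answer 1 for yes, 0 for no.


Check if "ecd" is a subsequence of "bedddb"
Greedy scan:
  Position 0 ('b'): no match needed
  Position 1 ('e'): matches sub[0] = 'e'
  Position 2 ('d'): no match needed
  Position 3 ('d'): no match needed
  Position 4 ('d'): no match needed
  Position 5 ('b'): no match needed
Only matched 1/3 characters => not a subsequence

0


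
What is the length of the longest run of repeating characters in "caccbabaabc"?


Input: "caccbabaabc"
Scanning for longest run:
  Position 1 ('a'): new char, reset run to 1
  Position 2 ('c'): new char, reset run to 1
  Position 3 ('c'): continues run of 'c', length=2
  Position 4 ('b'): new char, reset run to 1
  Position 5 ('a'): new char, reset run to 1
  Position 6 ('b'): new char, reset run to 1
  Position 7 ('a'): new char, reset run to 1
  Position 8 ('a'): continues run of 'a', length=2
  Position 9 ('b'): new char, reset run to 1
  Position 10 ('c'): new char, reset run to 1
Longest run: 'c' with length 2

2


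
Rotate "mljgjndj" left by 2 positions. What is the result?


Input: "mljgjndj", rotate left by 2
First 2 characters: "ml"
Remaining characters: "jgjndj"
Concatenate remaining + first: "jgjndj" + "ml" = "jgjndjml"

jgjndjml


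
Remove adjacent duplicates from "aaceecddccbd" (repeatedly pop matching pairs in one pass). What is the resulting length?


Input: aaceecddccbd
Stack-based adjacent duplicate removal:
  Read 'a': push. Stack: a
  Read 'a': matches stack top 'a' => pop. Stack: (empty)
  Read 'c': push. Stack: c
  Read 'e': push. Stack: ce
  Read 'e': matches stack top 'e' => pop. Stack: c
  Read 'c': matches stack top 'c' => pop. Stack: (empty)
  Read 'd': push. Stack: d
  Read 'd': matches stack top 'd' => pop. Stack: (empty)
  Read 'c': push. Stack: c
  Read 'c': matches stack top 'c' => pop. Stack: (empty)
  Read 'b': push. Stack: b
  Read 'd': push. Stack: bd
Final stack: "bd" (length 2)

2


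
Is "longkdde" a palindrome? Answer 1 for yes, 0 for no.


Input: longkdde
Reversed: eddkgnol
  Compare pos 0 ('l') with pos 7 ('e'): MISMATCH
  Compare pos 1 ('o') with pos 6 ('d'): MISMATCH
  Compare pos 2 ('n') with pos 5 ('d'): MISMATCH
  Compare pos 3 ('g') with pos 4 ('k'): MISMATCH
Result: not a palindrome

0


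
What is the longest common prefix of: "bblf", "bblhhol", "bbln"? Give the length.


Words: bblf, bblhhol, bbln
  Position 0: all 'b' => match
  Position 1: all 'b' => match
  Position 2: all 'l' => match
  Position 3: ('f', 'h', 'n') => mismatch, stop
LCP = "bbl" (length 3)

3


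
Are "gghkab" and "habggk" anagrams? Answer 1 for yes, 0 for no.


Strings: "gghkab", "habggk"
Sorted first:  abgghk
Sorted second: abgghk
Sorted forms match => anagrams

1


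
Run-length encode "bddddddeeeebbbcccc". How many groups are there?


Input: bddddddeeeebbbcccc
Scanning for consecutive runs:
  Group 1: 'b' x 1 (positions 0-0)
  Group 2: 'd' x 6 (positions 1-6)
  Group 3: 'e' x 4 (positions 7-10)
  Group 4: 'b' x 3 (positions 11-13)
  Group 5: 'c' x 4 (positions 14-17)
Total groups: 5

5


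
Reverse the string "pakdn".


Input: pakdn
Reading characters right to left:
  Position 4: 'n'
  Position 3: 'd'
  Position 2: 'k'
  Position 1: 'a'
  Position 0: 'p'
Reversed: ndkap

ndkap


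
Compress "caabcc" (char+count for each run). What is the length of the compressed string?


Input: caabcc
Runs:
  'c' x 1 => "c1"
  'a' x 2 => "a2"
  'b' x 1 => "b1"
  'c' x 2 => "c2"
Compressed: "c1a2b1c2"
Compressed length: 8

8


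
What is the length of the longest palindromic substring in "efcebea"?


Input: "efcebea"
Checking substrings for palindromes:
  [3:6] "ebe" (len 3) => palindrome
Longest palindromic substring: "ebe" with length 3

3


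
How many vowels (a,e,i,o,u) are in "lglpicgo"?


Input: lglpicgo
Checking each character:
  'l' at position 0: consonant
  'g' at position 1: consonant
  'l' at position 2: consonant
  'p' at position 3: consonant
  'i' at position 4: vowel (running total: 1)
  'c' at position 5: consonant
  'g' at position 6: consonant
  'o' at position 7: vowel (running total: 2)
Total vowels: 2

2


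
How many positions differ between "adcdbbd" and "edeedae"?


Comparing "adcdbbd" and "edeedae" position by position:
  Position 0: 'a' vs 'e' => DIFFER
  Position 1: 'd' vs 'd' => same
  Position 2: 'c' vs 'e' => DIFFER
  Position 3: 'd' vs 'e' => DIFFER
  Position 4: 'b' vs 'd' => DIFFER
  Position 5: 'b' vs 'a' => DIFFER
  Position 6: 'd' vs 'e' => DIFFER
Positions that differ: 6

6


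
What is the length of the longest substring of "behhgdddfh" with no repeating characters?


Input: "behhgdddfh"
Sliding window (track last position of each char):
  Position 0 ('b'): window [0,0] length 1 -- new best
  Position 1 ('e'): window [0,1] length 2 -- new best
  Position 2 ('h'): window [0,2] length 3 -- new best
  Position 3 ('h'): repeat (last at 2), move window start to 3
  Position 3 ('h'): window [3,3] length 1
  Position 4 ('g'): window [3,4] length 2
  Position 5 ('d'): window [3,5] length 3
  Position 6 ('d'): repeat (last at 5), move window start to 6
  Position 6 ('d'): window [6,6] length 1
  Position 7 ('d'): repeat (last at 6), move window start to 7
  Position 7 ('d'): window [7,7] length 1
  Position 8 ('f'): window [7,8] length 2
  Position 9 ('h'): window [7,9] length 3
Longest substring with no repeats: "beh" with length 3

3


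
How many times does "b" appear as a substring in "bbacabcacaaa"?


Searching for "b" in "bbacabcacaaa"
Scanning each position:
  Position 0: "b" => MATCH
  Position 1: "b" => MATCH
  Position 2: "a" => no
  Position 3: "c" => no
  Position 4: "a" => no
  Position 5: "b" => MATCH
  Position 6: "c" => no
  Position 7: "a" => no
  Position 8: "c" => no
  Position 9: "a" => no
  Position 10: "a" => no
  Position 11: "a" => no
Total occurrences: 3

3


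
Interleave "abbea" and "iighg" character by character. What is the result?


Interleaving "abbea" and "iighg":
  Position 0: 'a' from first, 'i' from second => "ai"
  Position 1: 'b' from first, 'i' from second => "bi"
  Position 2: 'b' from first, 'g' from second => "bg"
  Position 3: 'e' from first, 'h' from second => "eh"
  Position 4: 'a' from first, 'g' from second => "ag"
Result: aibibgehag

aibibgehag


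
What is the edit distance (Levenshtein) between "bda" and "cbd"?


Computing edit distance: "bda" -> "cbd"
DP table:
           c    b    d
      0    1    2    3
  b   1    1    1    2
  d   2    2    2    1
  a   3    3    3    2
Edit distance = dp[3][3] = 2

2


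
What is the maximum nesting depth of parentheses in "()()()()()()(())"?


Input: "()()()()()()(())"
Tracking depth:
  Position 0 '(': depth becomes 1
  Position 1 ')': depth becomes 0
  Position 2 '(': depth becomes 1
  Position 3 ')': depth becomes 0
  Position 4 '(': depth becomes 1
  Position 5 ')': depth becomes 0
  Position 6 '(': depth becomes 1
  Position 7 ')': depth becomes 0
  Position 8 '(': depth becomes 1
  Position 9 ')': depth becomes 0
  Position 10 '(': depth becomes 1
  Position 11 ')': depth becomes 0
  Position 12 '(': depth becomes 1
  Position 13 '(': depth becomes 2
  Position 14 ')': depth becomes 1
  Position 15 ')': depth becomes 0
Maximum depth reached: 2

2


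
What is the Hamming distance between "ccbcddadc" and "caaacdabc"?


Comparing "ccbcddadc" and "caaacdabc" position by position:
  Position 0: 'c' vs 'c' => same
  Position 1: 'c' vs 'a' => differ
  Position 2: 'b' vs 'a' => differ
  Position 3: 'c' vs 'a' => differ
  Position 4: 'd' vs 'c' => differ
  Position 5: 'd' vs 'd' => same
  Position 6: 'a' vs 'a' => same
  Position 7: 'd' vs 'b' => differ
  Position 8: 'c' vs 'c' => same
Total differences (Hamming distance): 5

5


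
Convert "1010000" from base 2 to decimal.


Input: "1010000" in base 2
Positional expansion:
  Digit '1' (value 1) x 2^6 = 64
  Digit '0' (value 0) x 2^5 = 0
  Digit '1' (value 1) x 2^4 = 16
  Digit '0' (value 0) x 2^3 = 0
  Digit '0' (value 0) x 2^2 = 0
  Digit '0' (value 0) x 2^1 = 0
  Digit '0' (value 0) x 2^0 = 0
Sum = 80

80


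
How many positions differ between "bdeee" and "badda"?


Comparing "bdeee" and "badda" position by position:
  Position 0: 'b' vs 'b' => same
  Position 1: 'd' vs 'a' => DIFFER
  Position 2: 'e' vs 'd' => DIFFER
  Position 3: 'e' vs 'd' => DIFFER
  Position 4: 'e' vs 'a' => DIFFER
Positions that differ: 4

4


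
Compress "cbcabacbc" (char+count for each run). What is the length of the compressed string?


Input: cbcabacbc
Runs:
  'c' x 1 => "c1"
  'b' x 1 => "b1"
  'c' x 1 => "c1"
  'a' x 1 => "a1"
  'b' x 1 => "b1"
  'a' x 1 => "a1"
  'c' x 1 => "c1"
  'b' x 1 => "b1"
  'c' x 1 => "c1"
Compressed: "c1b1c1a1b1a1c1b1c1"
Compressed length: 18

18


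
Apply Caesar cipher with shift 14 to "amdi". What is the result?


Caesar cipher: shift "amdi" by 14
  'a' (pos 0) + 14 = pos 14 = 'o'
  'm' (pos 12) + 14 = pos 0 = 'a'
  'd' (pos 3) + 14 = pos 17 = 'r'
  'i' (pos 8) + 14 = pos 22 = 'w'
Result: oarw

oarw


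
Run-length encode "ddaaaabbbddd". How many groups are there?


Input: ddaaaabbbddd
Scanning for consecutive runs:
  Group 1: 'd' x 2 (positions 0-1)
  Group 2: 'a' x 4 (positions 2-5)
  Group 3: 'b' x 3 (positions 6-8)
  Group 4: 'd' x 3 (positions 9-11)
Total groups: 4

4


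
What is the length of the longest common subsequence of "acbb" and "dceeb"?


LCS of "acbb" and "dceeb"
DP table:
           d    c    e    e    b
      0    0    0    0    0    0
  a   0    0    0    0    0    0
  c   0    0    1    1    1    1
  b   0    0    1    1    1    2
  b   0    0    1    1    1    2
LCS length = dp[4][5] = 2

2


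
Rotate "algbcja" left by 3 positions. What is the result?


Input: "algbcja", rotate left by 3
First 3 characters: "alg"
Remaining characters: "bcja"
Concatenate remaining + first: "bcja" + "alg" = "bcjaalg"

bcjaalg


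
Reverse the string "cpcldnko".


Input: cpcldnko
Reading characters right to left:
  Position 7: 'o'
  Position 6: 'k'
  Position 5: 'n'
  Position 4: 'd'
  Position 3: 'l'
  Position 2: 'c'
  Position 1: 'p'
  Position 0: 'c'
Reversed: okndlcpc

okndlcpc


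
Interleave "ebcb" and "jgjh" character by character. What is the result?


Interleaving "ebcb" and "jgjh":
  Position 0: 'e' from first, 'j' from second => "ej"
  Position 1: 'b' from first, 'g' from second => "bg"
  Position 2: 'c' from first, 'j' from second => "cj"
  Position 3: 'b' from first, 'h' from second => "bh"
Result: ejbgcjbh

ejbgcjbh


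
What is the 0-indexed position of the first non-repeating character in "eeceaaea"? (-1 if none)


Input: eeceaaea
Character frequencies:
  'a': 3
  'c': 1
  'e': 4
Scanning left to right for freq == 1:
  Position 0 ('e'): freq=4, skip
  Position 1 ('e'): freq=4, skip
  Position 2 ('c'): unique! => answer = 2

2


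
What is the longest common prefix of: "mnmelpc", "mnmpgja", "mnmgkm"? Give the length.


Words: mnmelpc, mnmpgja, mnmgkm
  Position 0: all 'm' => match
  Position 1: all 'n' => match
  Position 2: all 'm' => match
  Position 3: ('e', 'p', 'g') => mismatch, stop
LCP = "mnm" (length 3)

3


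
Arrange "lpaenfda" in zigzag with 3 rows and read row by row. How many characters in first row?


Zigzag "lpaenfda" into 3 rows:
Placing characters:
  'l' => row 0
  'p' => row 1
  'a' => row 2
  'e' => row 1
  'n' => row 0
  'f' => row 1
  'd' => row 2
  'a' => row 1
Rows:
  Row 0: "ln"
  Row 1: "pefa"
  Row 2: "ad"
First row length: 2

2


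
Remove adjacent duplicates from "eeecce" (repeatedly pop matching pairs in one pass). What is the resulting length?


Input: eeecce
Stack-based adjacent duplicate removal:
  Read 'e': push. Stack: e
  Read 'e': matches stack top 'e' => pop. Stack: (empty)
  Read 'e': push. Stack: e
  Read 'c': push. Stack: ec
  Read 'c': matches stack top 'c' => pop. Stack: e
  Read 'e': matches stack top 'e' => pop. Stack: (empty)
Final stack: "" (length 0)

0


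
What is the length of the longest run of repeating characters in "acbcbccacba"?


Input: "acbcbccacba"
Scanning for longest run:
  Position 1 ('c'): new char, reset run to 1
  Position 2 ('b'): new char, reset run to 1
  Position 3 ('c'): new char, reset run to 1
  Position 4 ('b'): new char, reset run to 1
  Position 5 ('c'): new char, reset run to 1
  Position 6 ('c'): continues run of 'c', length=2
  Position 7 ('a'): new char, reset run to 1
  Position 8 ('c'): new char, reset run to 1
  Position 9 ('b'): new char, reset run to 1
  Position 10 ('a'): new char, reset run to 1
Longest run: 'c' with length 2

2


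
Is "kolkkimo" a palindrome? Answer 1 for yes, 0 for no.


Input: kolkkimo
Reversed: omikklok
  Compare pos 0 ('k') with pos 7 ('o'): MISMATCH
  Compare pos 1 ('o') with pos 6 ('m'): MISMATCH
  Compare pos 2 ('l') with pos 5 ('i'): MISMATCH
  Compare pos 3 ('k') with pos 4 ('k'): match
Result: not a palindrome

0


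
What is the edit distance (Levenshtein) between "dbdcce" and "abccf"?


Computing edit distance: "dbdcce" -> "abccf"
DP table:
           a    b    c    c    f
      0    1    2    3    4    5
  d   1    1    2    3    4    5
  b   2    2    1    2    3    4
  d   3    3    2    2    3    4
  c   4    4    3    2    2    3
  c   5    5    4    3    2    3
  e   6    6    5    4    3    3
Edit distance = dp[6][5] = 3

3


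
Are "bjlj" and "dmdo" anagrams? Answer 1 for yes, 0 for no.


Strings: "bjlj", "dmdo"
Sorted first:  bjjl
Sorted second: ddmo
Differ at position 0: 'b' vs 'd' => not anagrams

0


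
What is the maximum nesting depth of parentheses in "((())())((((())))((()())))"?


Input: "((())())((((())))((()())))"
Tracking depth:
  Position 0 '(': depth becomes 1
  Position 1 '(': depth becomes 2
  Position 2 '(': depth becomes 3
  Position 3 ')': depth becomes 2
  Position 4 ')': depth becomes 1
  Position 5 '(': depth becomes 2
  Position 6 ')': depth becomes 1
  Position 7 ')': depth becomes 0
  Position 8 '(': depth becomes 1
  Position 9 '(': depth becomes 2
  Position 10 '(': depth becomes 3
  Position 11 '(': depth becomes 4
  Position 12 '(': depth becomes 5
  Position 13 ')': depth becomes 4
  Position 14 ')': depth becomes 3
  Position 15 ')': depth becomes 2
  Position 16 ')': depth becomes 1
  Position 17 '(': depth becomes 2
  Position 18 '(': depth becomes 3
  Position 19 '(': depth becomes 4
  Position 20 ')': depth becomes 3
  Position 21 '(': depth becomes 4
  Position 22 ')': depth becomes 3
  Position 23 ')': depth becomes 2
  Position 24 ')': depth becomes 1
  Position 25 ')': depth becomes 0
Maximum depth reached: 5

5


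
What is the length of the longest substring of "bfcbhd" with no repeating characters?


Input: "bfcbhd"
Sliding window (track last position of each char):
  Position 0 ('b'): window [0,0] length 1 -- new best
  Position 1 ('f'): window [0,1] length 2 -- new best
  Position 2 ('c'): window [0,2] length 3 -- new best
  Position 3 ('b'): repeat (last at 0), move window start to 1
  Position 3 ('b'): window [1,3] length 3
  Position 4 ('h'): window [1,4] length 4 -- new best
  Position 5 ('d'): window [1,5] length 5 -- new best
Longest substring with no repeats: "fcbhd" with length 5

5


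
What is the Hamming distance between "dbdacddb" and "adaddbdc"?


Comparing "dbdacddb" and "adaddbdc" position by position:
  Position 0: 'd' vs 'a' => differ
  Position 1: 'b' vs 'd' => differ
  Position 2: 'd' vs 'a' => differ
  Position 3: 'a' vs 'd' => differ
  Position 4: 'c' vs 'd' => differ
  Position 5: 'd' vs 'b' => differ
  Position 6: 'd' vs 'd' => same
  Position 7: 'b' vs 'c' => differ
Total differences (Hamming distance): 7

7


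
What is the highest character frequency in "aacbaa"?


Input: aacbaa
Character counts:
  'a': 4
  'b': 1
  'c': 1
Maximum frequency: 4

4


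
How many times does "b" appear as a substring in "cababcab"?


Searching for "b" in "cababcab"
Scanning each position:
  Position 0: "c" => no
  Position 1: "a" => no
  Position 2: "b" => MATCH
  Position 3: "a" => no
  Position 4: "b" => MATCH
  Position 5: "c" => no
  Position 6: "a" => no
  Position 7: "b" => MATCH
Total occurrences: 3

3


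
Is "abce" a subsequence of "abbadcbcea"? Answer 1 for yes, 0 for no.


Check if "abce" is a subsequence of "abbadcbcea"
Greedy scan:
  Position 0 ('a'): matches sub[0] = 'a'
  Position 1 ('b'): matches sub[1] = 'b'
  Position 2 ('b'): no match needed
  Position 3 ('a'): no match needed
  Position 4 ('d'): no match needed
  Position 5 ('c'): matches sub[2] = 'c'
  Position 6 ('b'): no match needed
  Position 7 ('c'): no match needed
  Position 8 ('e'): matches sub[3] = 'e'
  Position 9 ('a'): no match needed
All 4 characters matched => is a subsequence

1


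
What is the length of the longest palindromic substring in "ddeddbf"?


Input: "ddeddbf"
Checking substrings for palindromes:
  [0:5] "ddedd" (len 5) => palindrome
  [1:4] "ded" (len 3) => palindrome
  [0:2] "dd" (len 2) => palindrome
  [3:5] "dd" (len 2) => palindrome
Longest palindromic substring: "ddedd" with length 5

5


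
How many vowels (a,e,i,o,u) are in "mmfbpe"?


Input: mmfbpe
Checking each character:
  'm' at position 0: consonant
  'm' at position 1: consonant
  'f' at position 2: consonant
  'b' at position 3: consonant
  'p' at position 4: consonant
  'e' at position 5: vowel (running total: 1)
Total vowels: 1

1


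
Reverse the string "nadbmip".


Input: nadbmip
Reading characters right to left:
  Position 6: 'p'
  Position 5: 'i'
  Position 4: 'm'
  Position 3: 'b'
  Position 2: 'd'
  Position 1: 'a'
  Position 0: 'n'
Reversed: pimbdan

pimbdan


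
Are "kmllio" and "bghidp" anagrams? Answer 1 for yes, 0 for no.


Strings: "kmllio", "bghidp"
Sorted first:  ikllmo
Sorted second: bdghip
Differ at position 0: 'i' vs 'b' => not anagrams

0


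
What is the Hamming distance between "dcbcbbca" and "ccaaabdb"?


Comparing "dcbcbbca" and "ccaaabdb" position by position:
  Position 0: 'd' vs 'c' => differ
  Position 1: 'c' vs 'c' => same
  Position 2: 'b' vs 'a' => differ
  Position 3: 'c' vs 'a' => differ
  Position 4: 'b' vs 'a' => differ
  Position 5: 'b' vs 'b' => same
  Position 6: 'c' vs 'd' => differ
  Position 7: 'a' vs 'b' => differ
Total differences (Hamming distance): 6

6


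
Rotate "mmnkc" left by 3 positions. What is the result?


Input: "mmnkc", rotate left by 3
First 3 characters: "mmn"
Remaining characters: "kc"
Concatenate remaining + first: "kc" + "mmn" = "kcmmn"

kcmmn


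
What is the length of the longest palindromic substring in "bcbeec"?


Input: "bcbeec"
Checking substrings for palindromes:
  [0:3] "bcb" (len 3) => palindrome
  [3:5] "ee" (len 2) => palindrome
Longest palindromic substring: "bcb" with length 3

3


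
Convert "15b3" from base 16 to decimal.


Input: "15b3" in base 16
Positional expansion:
  Digit '1' (value 1) x 16^3 = 4096
  Digit '5' (value 5) x 16^2 = 1280
  Digit 'b' (value 11) x 16^1 = 176
  Digit '3' (value 3) x 16^0 = 3
Sum = 5555

5555


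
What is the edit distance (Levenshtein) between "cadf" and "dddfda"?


Computing edit distance: "cadf" -> "dddfda"
DP table:
           d    d    d    f    d    a
      0    1    2    3    4    5    6
  c   1    1    2    3    4    5    6
  a   2    2    2    3    4    5    5
  d   3    2    2    2    3    4    5
  f   4    3    3    3    2    3    4
Edit distance = dp[4][6] = 4

4
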